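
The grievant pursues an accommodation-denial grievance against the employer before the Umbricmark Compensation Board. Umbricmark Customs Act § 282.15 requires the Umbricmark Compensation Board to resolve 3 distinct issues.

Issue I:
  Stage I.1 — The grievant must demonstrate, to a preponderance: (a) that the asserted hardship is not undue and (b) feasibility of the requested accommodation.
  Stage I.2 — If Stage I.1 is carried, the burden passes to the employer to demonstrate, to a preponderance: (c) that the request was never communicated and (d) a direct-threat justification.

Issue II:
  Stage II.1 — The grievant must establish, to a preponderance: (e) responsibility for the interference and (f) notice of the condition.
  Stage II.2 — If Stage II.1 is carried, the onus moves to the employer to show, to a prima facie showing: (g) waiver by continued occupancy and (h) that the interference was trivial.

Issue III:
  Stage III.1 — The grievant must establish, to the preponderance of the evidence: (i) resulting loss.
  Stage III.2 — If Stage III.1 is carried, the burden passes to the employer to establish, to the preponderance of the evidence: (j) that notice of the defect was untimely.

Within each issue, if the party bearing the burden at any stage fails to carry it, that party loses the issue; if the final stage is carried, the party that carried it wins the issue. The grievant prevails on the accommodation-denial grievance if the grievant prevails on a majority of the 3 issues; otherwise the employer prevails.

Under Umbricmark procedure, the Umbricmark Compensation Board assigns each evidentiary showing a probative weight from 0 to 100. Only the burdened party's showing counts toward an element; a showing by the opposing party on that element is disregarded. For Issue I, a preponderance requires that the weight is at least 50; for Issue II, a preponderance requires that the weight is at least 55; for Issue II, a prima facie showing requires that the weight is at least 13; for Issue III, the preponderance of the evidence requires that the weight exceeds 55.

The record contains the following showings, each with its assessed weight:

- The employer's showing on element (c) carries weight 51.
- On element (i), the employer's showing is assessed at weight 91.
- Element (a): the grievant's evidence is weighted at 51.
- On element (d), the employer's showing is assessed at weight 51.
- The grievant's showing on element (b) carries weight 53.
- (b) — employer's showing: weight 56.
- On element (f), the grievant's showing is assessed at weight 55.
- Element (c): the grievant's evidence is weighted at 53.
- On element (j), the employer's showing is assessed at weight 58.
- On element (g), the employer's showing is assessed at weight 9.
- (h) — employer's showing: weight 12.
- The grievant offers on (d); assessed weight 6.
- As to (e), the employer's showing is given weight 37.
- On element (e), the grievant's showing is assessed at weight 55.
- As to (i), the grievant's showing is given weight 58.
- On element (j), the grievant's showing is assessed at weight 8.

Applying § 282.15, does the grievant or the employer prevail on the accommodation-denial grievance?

— Issue I —
Stage I.1 — burden on grievant; standard: a preponderance (weight is at least 50).
    (a): 51 ≥ 50 [met]
    (b): 53 (employer's 56 disregarded) ≥ 50 [met]
  Stage I.1 carried; the burden shifts to the employer.
Stage I.2 — burden on employer; standard: a preponderance (weight is at least 50).
    (c): 51 (grievant's 53 disregarded) ≥ 50 [met]
    (d): 51 (grievant's 6 disregarded) ≥ 50 [met]
  All elements met at the final stage.
With every stage satisfied, the employer prevails on this issue.
— Issue II —
Stage II.1 (grievant, a preponderance, weight is at least 55): (e) 55 (employer's 37 disregarded) ≥ 55 — meets; (f) 55 ≥ 55 — meets.
  Stage II.1 is satisfied; the onus moves to the employer.
Stage II.2 (employer, a prima facie showing, weight is at least 13): (g) 9 < 13 — fails; (h) 12 < 13 — fails.
  The employer does not carry Stage II.2.
The grievant prevails on this issue.
— Issue III —
At Stage III.1 the grievant must meet the preponderance of the evidence (weight exceeds 55): on (i) the weight is 58 (the employer's 91 is given no effect), > 55, so (i) meets the standard.
  Stage III.1 is satisfied; the onus moves to the employer.
At Stage III.2 the employer must meet the preponderance of the evidence (weight exceeds 55): on (j) the weight is 58 (the grievant's 8 is given no effect), > 55, so (j) meets the standard.
  The employer carries the last stage.
Every stage carried; the employer prevails on this issue.
Per-issue: Issue I → employer; Issue II → grievant; Issue III → employer. The grievant must prevail on a majority of issues; overall, the employer prevails.

employer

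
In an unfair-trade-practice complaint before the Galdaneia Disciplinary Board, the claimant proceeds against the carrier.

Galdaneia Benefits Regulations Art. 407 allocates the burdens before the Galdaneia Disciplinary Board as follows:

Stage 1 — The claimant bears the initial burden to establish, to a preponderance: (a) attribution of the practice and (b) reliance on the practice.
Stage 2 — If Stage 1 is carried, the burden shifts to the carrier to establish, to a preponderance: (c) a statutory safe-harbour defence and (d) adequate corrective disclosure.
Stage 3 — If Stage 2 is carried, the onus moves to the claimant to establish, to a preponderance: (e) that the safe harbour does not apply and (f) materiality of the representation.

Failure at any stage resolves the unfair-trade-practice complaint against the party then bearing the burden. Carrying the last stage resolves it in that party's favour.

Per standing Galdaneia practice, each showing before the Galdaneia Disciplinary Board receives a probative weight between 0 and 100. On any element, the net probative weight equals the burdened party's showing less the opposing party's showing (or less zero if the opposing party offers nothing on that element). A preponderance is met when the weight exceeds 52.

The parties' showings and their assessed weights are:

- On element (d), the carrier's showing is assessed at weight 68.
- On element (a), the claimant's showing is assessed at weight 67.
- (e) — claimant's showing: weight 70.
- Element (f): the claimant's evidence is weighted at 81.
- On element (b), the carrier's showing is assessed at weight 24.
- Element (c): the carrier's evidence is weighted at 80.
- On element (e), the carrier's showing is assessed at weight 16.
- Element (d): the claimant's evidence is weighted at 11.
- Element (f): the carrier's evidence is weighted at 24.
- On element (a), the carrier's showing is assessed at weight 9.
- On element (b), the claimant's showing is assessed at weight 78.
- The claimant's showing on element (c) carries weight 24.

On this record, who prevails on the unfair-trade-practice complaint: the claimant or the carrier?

claimant

Stage 1 — burden on claimant; standard: a preponderance (weight exceeds 52).
    (a): 67 − 9 = 58 > 52 [met]
    (b): 78 − 24 = 54 > 52 [met]
  The claimant carries Stage 1; the carrier now bears the burden.
Stage 2 — burden on carrier; standard: a preponderance (weight exceeds 52).
    (c): 80 − 24 = 56 > 52 [met]
    (d): 68 − 11 = 57 > 52 [met]
  All elements met. The burden passes to the claimant.
Stage 3 — burden on claimant; standard: a preponderance (weight exceeds 52).
    (e): 70 − 16 = 54 > 52 [met]
    (f): 81 − 24 = 57 > 52 [met]
  The claimant carries the last stage.
With every stage satisfied, the claimant prevails.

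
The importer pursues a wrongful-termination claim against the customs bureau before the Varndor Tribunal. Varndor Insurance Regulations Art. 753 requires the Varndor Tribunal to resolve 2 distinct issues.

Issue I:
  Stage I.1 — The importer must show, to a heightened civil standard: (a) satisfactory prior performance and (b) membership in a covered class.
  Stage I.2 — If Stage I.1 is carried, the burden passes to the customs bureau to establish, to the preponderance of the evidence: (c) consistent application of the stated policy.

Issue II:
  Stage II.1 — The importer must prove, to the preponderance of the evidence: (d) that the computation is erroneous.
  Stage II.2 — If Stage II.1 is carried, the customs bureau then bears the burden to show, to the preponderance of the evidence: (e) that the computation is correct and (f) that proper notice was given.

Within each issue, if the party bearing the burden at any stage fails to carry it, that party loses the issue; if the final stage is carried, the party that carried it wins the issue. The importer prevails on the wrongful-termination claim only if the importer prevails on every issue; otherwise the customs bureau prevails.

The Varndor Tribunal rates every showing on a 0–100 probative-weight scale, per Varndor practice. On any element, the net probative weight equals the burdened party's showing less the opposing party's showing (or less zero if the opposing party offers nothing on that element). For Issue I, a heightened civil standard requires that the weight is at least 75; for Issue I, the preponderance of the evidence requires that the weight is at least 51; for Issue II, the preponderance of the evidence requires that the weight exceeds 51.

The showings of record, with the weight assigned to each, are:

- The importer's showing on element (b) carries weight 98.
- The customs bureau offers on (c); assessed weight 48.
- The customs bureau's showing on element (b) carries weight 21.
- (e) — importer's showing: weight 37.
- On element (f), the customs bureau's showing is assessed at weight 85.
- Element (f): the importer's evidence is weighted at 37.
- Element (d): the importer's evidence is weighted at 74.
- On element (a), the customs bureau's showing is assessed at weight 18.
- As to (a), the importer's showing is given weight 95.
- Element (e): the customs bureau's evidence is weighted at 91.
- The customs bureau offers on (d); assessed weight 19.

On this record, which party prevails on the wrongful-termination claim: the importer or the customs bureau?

— Issue I —
At Stage I.1 the importer must meet a heightened civil standard (weight is at least 75): on (a) the weight is 95 less the opposing 18 gives net 77, ≥ 75, so (a) meets the standard; on (b) the weight is 98 less the opposing 21 gives net 77, which does reach 75, so (b) meets the standard.
  Stage I.1 carried; the burden shifts to the customs bureau.
At Stage I.2 the customs bureau must meet the preponderance of the evidence (weight is at least 51): on (c) the weight is 48, which does not reach 51, so (c) does not meet the standard.
  Not every element is met, so the customs bureau fails to carry Stage I.2.
The analysis ends at Stage I.2; the importer prevails on this issue.
— Issue II —
Stage II.1 (importer, the preponderance of the evidence, weight exceeds 51): (d) net 74−19=55 > 51 — meets.
  All elements met. The burden passes to the customs bureau.
Stage II.2 (customs bureau, the preponderance of the evidence, weight exceeds 51): (e) net 91−37=54 > 51 — meets; (f) net 85−37=48 ≤ 51 — fails.
  Not every element is met, so the customs bureau fails to carry Stage II.2.
The analysis ends at Stage II.2; the importer prevails on this issue.
Per-issue: Issue I → importer; Issue II → importer. The importer must prevail on every issue; overall, the importer prevails.

importer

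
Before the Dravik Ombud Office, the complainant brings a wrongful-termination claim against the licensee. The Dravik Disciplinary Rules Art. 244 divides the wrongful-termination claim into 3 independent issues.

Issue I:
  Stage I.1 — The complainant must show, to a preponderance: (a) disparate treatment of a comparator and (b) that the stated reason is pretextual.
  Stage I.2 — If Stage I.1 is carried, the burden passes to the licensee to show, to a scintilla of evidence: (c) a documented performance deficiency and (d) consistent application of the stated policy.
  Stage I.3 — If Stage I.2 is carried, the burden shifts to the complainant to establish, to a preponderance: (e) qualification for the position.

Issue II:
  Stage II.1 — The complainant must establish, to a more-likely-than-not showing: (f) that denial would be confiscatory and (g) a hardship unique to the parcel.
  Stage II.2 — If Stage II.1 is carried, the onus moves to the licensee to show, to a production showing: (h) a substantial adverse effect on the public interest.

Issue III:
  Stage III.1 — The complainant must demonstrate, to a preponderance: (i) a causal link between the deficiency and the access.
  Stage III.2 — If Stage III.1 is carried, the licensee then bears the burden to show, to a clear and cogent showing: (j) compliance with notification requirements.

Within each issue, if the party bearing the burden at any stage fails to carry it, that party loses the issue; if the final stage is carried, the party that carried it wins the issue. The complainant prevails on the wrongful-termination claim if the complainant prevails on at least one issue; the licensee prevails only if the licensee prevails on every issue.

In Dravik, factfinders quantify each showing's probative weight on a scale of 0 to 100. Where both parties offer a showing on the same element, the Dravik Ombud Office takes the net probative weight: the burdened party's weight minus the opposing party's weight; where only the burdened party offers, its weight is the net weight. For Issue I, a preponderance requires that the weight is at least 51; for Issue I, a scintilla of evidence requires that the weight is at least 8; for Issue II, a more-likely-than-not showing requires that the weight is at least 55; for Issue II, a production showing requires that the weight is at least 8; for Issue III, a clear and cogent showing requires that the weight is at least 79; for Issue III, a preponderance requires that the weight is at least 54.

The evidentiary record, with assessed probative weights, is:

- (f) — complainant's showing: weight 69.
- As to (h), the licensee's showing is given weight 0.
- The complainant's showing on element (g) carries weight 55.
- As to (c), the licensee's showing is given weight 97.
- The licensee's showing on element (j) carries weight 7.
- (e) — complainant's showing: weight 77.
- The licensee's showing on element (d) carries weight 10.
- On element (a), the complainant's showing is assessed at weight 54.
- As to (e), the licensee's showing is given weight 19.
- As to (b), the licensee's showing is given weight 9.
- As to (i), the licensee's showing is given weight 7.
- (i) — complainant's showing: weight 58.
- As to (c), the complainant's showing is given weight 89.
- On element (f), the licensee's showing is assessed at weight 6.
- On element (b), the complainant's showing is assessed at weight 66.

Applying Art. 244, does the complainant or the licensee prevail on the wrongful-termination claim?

— Issue I —
Stage I.1 — burden on complainant; standard: a preponderance (weight is at least 51).
    (a): 54 ≥ 51 [met]
    (b): 66 − 9 = 57 ≥ 51 [met]
  All elements met. The burden passes to the licensee.
Stage I.2 — burden on licensee; standard: a scintilla of evidence (weight is at least 8).
    (c): 97 − 89 = 8 ≥ 8 [met]
    (d): 10 ≥ 8 [met]
  All elements met. The burden passes to the complainant.
Stage I.3 — burden on complainant; standard: a preponderance (weight is at least 51).
    (e): 77 − 19 = 58 ≥ 51 [met]
  All elements met at the final stage.
With every stage satisfied, the complainant prevails on this issue.
— Issue II —
At Stage II.1 the complainant must meet a more-likely-than-not showing (weight is at least 55): on (f) the weight is 69 less the opposing 6 gives net 63, which does reach 55, so (f) meets the standard; on (g) the weight is 55, which does reach 55, so (g) meets the standard.
  All elements met. The burden passes to the licensee.
At Stage II.2 the licensee must meet a production showing (weight is at least 8): on (h) the weight is 0, which does not reach 8, so (h) does not meet the standard.
  The licensee does not carry Stage II.2.
The complainant prevails on this issue.
— Issue III —
Stage III.1 — burden on complainant; standard: a preponderance (weight is at least 54).
    (i): 58 − 7 = 51 < 54 [not met]
  The complainant does not carry Stage III.1.
So the licensee prevails on this issue.
Per-issue: Issue I → complainant; Issue II → complainant; Issue III → licensee. The complainant must prevail on at least one issue; overall, the complainant prevails.

complainant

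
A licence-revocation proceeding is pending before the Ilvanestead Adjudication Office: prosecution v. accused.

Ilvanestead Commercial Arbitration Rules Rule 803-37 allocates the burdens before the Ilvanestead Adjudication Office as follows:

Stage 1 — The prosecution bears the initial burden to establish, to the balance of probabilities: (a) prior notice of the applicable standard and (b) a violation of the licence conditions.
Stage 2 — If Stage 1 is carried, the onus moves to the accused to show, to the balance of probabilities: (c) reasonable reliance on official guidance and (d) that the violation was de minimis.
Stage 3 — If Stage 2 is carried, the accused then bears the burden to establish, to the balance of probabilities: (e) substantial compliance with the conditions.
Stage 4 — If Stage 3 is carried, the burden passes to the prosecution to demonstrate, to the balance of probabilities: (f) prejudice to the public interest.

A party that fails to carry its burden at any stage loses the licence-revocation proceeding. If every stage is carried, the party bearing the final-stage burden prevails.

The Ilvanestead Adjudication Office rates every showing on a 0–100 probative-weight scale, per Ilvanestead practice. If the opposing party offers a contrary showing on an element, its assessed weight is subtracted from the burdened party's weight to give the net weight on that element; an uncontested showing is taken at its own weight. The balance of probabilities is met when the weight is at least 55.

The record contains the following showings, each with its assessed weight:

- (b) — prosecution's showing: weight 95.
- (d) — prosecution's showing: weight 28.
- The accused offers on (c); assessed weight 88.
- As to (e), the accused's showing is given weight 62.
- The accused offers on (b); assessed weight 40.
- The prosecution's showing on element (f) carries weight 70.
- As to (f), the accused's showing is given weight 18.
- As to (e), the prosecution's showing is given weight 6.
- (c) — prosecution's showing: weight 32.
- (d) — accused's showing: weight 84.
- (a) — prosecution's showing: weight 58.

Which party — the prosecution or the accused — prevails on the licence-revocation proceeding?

accused

Stage 1 (prosecution, the balance of probabilities, weight is at least 55): (a) 58 ≥ 55 — meets; (b) net 95−40=55 ≥ 55 — meets.
  Stage 1 is satisfied; the onus moves to the accused.
Stage 2 (accused, the balance of probabilities, weight is at least 55): (c) net 88−32=56 ≥ 55 — meets; (d) net 84−28=56 ≥ 55 — meets.
  Stage 2 is satisfied; the accused continues to bear the burden.
Stage 3 (accused, the balance of probabilities, weight is at least 55): (e) net 62−6=56 ≥ 55 — meets.
  Stage 3 carried; the burden shifts to the prosecution.
Stage 4 (prosecution, the balance of probabilities, weight is at least 55): (f) net 70−18=52 < 55 — fails.
  The prosecution does not carry Stage 4.
So the accused prevails.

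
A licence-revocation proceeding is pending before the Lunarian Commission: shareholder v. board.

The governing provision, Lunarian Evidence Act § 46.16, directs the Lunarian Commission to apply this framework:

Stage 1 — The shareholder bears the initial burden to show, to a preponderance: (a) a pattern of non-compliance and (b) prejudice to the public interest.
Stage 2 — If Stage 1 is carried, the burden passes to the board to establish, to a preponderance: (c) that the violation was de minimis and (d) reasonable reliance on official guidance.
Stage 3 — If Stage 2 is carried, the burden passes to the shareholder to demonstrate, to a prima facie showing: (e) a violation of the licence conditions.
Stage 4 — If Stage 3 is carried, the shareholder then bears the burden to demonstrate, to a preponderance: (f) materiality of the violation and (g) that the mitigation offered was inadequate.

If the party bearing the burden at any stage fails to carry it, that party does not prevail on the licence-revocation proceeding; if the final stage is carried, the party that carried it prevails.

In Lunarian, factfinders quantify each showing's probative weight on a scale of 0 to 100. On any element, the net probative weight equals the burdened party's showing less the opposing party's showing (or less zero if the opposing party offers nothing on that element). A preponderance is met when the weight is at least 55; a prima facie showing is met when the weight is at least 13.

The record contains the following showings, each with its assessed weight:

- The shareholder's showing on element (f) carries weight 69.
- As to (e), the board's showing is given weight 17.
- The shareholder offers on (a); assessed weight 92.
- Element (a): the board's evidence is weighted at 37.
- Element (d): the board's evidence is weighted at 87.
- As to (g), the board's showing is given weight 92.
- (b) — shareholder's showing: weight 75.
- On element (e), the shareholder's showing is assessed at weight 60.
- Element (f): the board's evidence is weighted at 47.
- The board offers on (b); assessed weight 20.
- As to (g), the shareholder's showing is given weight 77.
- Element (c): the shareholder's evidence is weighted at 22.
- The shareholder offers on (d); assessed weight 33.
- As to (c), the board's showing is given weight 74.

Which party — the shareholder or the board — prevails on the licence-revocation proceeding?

shareholder

Stage 1 — burden on shareholder; standard: a preponderance (weight is at least 55).
    (a): 92 − 37 = 55 ≥ 55 [met]
    (b): 75 − 20 = 55 ≥ 55 [met]
  Stage 1 is satisfied; the onus moves to the board.
Stage 2 — burden on board; standard: a preponderance (weight is at least 55).
    (c): 74 − 22 = 52 < 55 [not met]
    (d): 87 − 33 = 54 < 55 [not met]
  Stage 2 not carried; the board fails its burden.
So the shareholder prevails.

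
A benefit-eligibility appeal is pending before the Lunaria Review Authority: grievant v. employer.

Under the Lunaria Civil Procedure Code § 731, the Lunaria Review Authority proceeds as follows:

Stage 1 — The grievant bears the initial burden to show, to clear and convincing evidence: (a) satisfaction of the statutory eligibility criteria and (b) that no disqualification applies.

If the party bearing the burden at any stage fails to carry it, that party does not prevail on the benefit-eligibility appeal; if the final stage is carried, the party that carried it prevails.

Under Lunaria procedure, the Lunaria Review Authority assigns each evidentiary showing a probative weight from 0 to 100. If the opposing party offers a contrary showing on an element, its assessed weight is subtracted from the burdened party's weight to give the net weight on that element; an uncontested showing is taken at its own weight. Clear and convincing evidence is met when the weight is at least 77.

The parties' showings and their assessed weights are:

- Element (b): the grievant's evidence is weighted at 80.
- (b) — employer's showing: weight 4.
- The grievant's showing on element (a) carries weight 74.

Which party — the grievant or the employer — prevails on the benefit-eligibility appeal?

Stage 1 (grievant, clear and convincing evidence, weight is at least 77): (a) 74 < 77 — fails; (b) net 80−4=76 < 77 — fails.
  Stage 1 not carried; the grievant fails its burden.
So the employer prevails.

employer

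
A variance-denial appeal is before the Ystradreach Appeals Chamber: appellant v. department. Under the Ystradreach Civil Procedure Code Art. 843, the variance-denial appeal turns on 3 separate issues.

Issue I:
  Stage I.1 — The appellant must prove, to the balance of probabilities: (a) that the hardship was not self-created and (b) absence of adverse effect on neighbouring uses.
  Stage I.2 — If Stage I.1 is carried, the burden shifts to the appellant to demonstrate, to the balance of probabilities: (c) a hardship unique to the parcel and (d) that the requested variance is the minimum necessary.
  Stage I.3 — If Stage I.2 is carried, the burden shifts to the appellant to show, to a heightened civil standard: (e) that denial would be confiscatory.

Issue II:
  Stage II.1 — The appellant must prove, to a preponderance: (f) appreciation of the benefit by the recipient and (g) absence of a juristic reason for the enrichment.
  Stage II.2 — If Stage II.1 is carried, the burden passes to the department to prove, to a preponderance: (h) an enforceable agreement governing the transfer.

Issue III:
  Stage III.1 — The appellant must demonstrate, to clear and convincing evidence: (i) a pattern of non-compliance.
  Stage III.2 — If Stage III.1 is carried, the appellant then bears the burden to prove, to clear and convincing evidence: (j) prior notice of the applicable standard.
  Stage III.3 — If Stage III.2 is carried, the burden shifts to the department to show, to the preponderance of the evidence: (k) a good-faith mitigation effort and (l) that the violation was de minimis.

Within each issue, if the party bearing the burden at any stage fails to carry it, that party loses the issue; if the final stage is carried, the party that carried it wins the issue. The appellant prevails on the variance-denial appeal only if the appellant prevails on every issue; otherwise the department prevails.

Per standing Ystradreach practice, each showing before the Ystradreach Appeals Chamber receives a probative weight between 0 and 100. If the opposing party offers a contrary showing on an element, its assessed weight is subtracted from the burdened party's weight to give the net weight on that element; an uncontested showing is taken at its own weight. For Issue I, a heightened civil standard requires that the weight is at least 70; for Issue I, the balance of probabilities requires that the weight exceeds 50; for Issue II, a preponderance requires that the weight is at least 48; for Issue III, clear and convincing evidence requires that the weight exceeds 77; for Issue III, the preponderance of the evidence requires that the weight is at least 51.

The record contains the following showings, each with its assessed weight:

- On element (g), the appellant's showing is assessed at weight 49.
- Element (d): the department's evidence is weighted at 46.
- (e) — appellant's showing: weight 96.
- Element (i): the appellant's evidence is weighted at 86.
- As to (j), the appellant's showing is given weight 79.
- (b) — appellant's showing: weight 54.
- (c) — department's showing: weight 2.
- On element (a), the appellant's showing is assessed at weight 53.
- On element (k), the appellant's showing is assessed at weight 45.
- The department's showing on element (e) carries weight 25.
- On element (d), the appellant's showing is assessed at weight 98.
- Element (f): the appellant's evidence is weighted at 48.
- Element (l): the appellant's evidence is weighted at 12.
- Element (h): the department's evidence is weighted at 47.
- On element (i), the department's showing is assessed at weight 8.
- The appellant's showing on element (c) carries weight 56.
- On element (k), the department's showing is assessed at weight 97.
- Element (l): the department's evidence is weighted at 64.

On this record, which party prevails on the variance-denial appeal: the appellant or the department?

— Issue I —
At Stage I.1 the appellant must meet the balance of probabilities (weight exceeds 50): on (a) the weight is 53, which does exceed 50, so (a) meets the standard; on (b) the weight is 54, which does exceed 50, so (b) meets the standard.
  All elements met. The appellant retains the burden for Stage I.2.
At Stage I.2 the appellant must meet the balance of probabilities (weight exceeds 50): on (c) the weight is 56 less the opposing 2 gives net 54, > 50, so (c) meets the standard; on (d) the weight is 98 less the opposing 46 gives net 52, > 50, so (d) meets the standard.
  All elements met. The appellant retains the burden for Stage I.3.
At Stage I.3 the appellant must meet a heightened civil standard (weight is at least 70): on (e) the weight is 96 less the opposing 25 gives net 71, which does reach 70, so (e) meets the standard.
  The appellant carries the last stage.
Every stage carried; the appellant prevails on this issue.
— Issue II —
Stage II.1 (appellant, a preponderance, weight is at least 48): (f) 48 ≥ 48 — meets; (g) 49 ≥ 48 — meets.
  Stage II.1 carried; the burden shifts to the department.
Stage II.2 (department, a preponderance, weight is at least 48): (h) 47 < 48 — fails.
  Not every element is met, so the department fails to carry Stage II.2.
So the appellant prevails on this issue.
— Issue III —
At Stage III.1 the appellant must meet clear and convincing evidence (weight exceeds 77): on (i) the weight is 86 less the opposing 8 gives net 78, > 77, so (i) meets the standard.
  All elements met. The appellant retains the burden for Stage III.2.
At Stage III.2 the appellant must meet clear and convincing evidence (weight exceeds 77): on (j) the weight is 79, which does exceed 77, so (j) meets the standard.
  Stage III.2 carried; the burden shifts to the department.
At Stage III.3 the department must meet the preponderance of the evidence (weight is at least 51): on (k) the weight is 97 less the opposing 45 gives net 52, ≥ 51, so (k) meets the standard; on (l) the weight is 64 less the opposing 12 gives net 52, which does reach 51, so (l) meets the standard.
  All elements met at the final stage.
With every stage satisfied, the department prevails on this issue.
Per-issue: Issue I → appellant; Issue II → appellant; Issue III → department. The appellant must prevail on every issue; overall, the department prevails.

department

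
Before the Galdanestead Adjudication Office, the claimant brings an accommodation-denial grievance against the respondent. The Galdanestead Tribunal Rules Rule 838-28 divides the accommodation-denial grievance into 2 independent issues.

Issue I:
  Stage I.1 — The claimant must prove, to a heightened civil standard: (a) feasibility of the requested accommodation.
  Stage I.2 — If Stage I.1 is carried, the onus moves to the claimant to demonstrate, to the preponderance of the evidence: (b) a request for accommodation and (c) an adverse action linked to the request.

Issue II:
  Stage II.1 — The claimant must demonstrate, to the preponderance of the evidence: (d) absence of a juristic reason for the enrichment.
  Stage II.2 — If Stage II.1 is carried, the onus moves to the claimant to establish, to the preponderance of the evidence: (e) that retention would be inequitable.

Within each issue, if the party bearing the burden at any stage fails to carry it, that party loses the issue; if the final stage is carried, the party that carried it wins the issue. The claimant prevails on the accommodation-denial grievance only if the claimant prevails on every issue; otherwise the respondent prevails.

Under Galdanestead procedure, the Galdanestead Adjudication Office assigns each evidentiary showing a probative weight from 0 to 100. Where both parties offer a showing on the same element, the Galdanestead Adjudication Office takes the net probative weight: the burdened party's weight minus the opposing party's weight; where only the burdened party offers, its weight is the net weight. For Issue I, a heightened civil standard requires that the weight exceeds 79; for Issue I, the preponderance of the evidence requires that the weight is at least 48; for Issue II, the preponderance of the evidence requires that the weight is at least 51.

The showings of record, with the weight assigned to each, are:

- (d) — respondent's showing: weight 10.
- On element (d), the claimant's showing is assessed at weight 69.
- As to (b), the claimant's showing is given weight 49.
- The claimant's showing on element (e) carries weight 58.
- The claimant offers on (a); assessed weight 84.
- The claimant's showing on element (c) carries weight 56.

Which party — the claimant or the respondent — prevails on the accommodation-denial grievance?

claimant

— Issue I —
Stage I.1 — burden on claimant; standard: a heightened civil standard (weight exceeds 79).
    (a): 84 > 79 [met]
  Stage I.1 is satisfied; the claimant continues to bear the burden.
Stage I.2 — burden on claimant; standard: the preponderance of the evidence (weight is at least 48).
    (b): 49 ≥ 48 [met]
    (c): 56 ≥ 48 [met]
  All elements met at the final stage.
With every stage satisfied, the claimant prevails on this issue.
— Issue II —
At Stage II.1 the claimant must meet the preponderance of the evidence (weight is at least 51): on (d) the weight is 69 less the opposing 10 gives net 59, ≥ 51, so (d) meets the standard.
  Stage II.1 carried; the burden remains with the claimant.
At Stage II.2 the claimant must meet the preponderance of the evidence (weight is at least 51): on (e) the weight is 58, ≥ 51, so (e) meets the standard.
  All elements met at the final stage.
All stages carried — the claimant prevails on this issue.
Per-issue: Issue I → claimant; Issue II → claimant. The claimant must prevail on every issue; overall, the claimant prevails.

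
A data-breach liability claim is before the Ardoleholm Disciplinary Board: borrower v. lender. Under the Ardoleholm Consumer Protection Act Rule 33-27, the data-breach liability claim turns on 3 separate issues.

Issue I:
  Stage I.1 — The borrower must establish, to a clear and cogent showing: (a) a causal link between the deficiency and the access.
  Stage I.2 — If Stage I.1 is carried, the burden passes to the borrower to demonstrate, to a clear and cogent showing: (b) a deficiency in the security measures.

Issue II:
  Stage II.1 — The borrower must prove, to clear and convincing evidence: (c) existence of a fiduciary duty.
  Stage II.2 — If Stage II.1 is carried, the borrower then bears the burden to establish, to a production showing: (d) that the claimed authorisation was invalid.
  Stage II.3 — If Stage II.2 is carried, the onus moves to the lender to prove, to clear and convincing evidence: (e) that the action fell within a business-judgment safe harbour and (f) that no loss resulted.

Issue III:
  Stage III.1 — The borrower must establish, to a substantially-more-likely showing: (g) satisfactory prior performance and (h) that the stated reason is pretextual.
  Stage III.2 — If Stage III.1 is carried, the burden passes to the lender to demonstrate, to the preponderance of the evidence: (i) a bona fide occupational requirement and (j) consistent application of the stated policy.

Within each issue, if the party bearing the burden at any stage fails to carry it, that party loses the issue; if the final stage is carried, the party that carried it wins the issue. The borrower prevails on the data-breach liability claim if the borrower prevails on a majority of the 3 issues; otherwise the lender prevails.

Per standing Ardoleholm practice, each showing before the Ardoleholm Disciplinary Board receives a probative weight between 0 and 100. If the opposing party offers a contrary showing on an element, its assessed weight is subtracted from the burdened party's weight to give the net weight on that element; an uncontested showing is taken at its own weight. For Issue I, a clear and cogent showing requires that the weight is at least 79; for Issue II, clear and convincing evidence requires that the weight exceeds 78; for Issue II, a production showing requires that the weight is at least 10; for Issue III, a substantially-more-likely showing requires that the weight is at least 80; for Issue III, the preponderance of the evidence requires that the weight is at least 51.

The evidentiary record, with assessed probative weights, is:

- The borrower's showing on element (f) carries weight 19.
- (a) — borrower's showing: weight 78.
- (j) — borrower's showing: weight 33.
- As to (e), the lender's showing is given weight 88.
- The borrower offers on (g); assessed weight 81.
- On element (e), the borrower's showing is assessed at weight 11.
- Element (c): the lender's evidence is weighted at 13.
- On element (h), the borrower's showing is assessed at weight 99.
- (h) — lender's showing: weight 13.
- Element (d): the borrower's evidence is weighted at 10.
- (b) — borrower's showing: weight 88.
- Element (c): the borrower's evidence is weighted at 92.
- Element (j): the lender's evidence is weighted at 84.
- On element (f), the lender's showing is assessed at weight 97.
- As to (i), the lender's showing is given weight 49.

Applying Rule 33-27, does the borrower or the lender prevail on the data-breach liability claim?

borrower

— Issue I —
Stage I.1 (borrower, a clear and cogent showing, weight is at least 79): (a) 78 < 79 — fails.
  The borrower does not carry Stage I.1.
So the lender prevails on this issue.
— Issue II —
Stage II.1 (borrower, clear and convincing evidence, weight exceeds 78): (c) net 92−13=79 > 78 — meets.
  Stage II.1 carried; the burden remains with the borrower.
Stage II.2 (borrower, a production showing, weight is at least 10): (d) 10 ≥ 10 — meets.
  Stage II.2 carried; the burden shifts to the lender.
Stage II.3 (lender, clear and convincing evidence, weight exceeds 78): (e) net 88−11=77 ≤ 78 — fails; (f) net 97−19=78 ≤ 78 — fails.
  Stage II.3 not carried; the lender fails its burden.
So the borrower prevails on this issue.
— Issue III —
Stage III.1 — burden on borrower; standard: a substantially-more-likely showing (weight is at least 80).
    (g): 81 ≥ 80 [met]
    (h): 99 − 13 = 86 ≥ 80 [met]
  All elements met. The burden passes to the lender.
Stage III.2 — burden on lender; standard: the preponderance of the evidence (weight is at least 51).
    (i): 49 < 51 [not met]
    (j): 84 − 33 = 51 ≥ 51 [met]
  The lender does not carry Stage III.2.
The analysis ends at Stage III.2; the borrower prevails on this issue.
Per-issue: Issue I → lender; Issue II → borrower; Issue III → borrower. The borrower must prevail on a majority of issues; overall, the borrower prevails.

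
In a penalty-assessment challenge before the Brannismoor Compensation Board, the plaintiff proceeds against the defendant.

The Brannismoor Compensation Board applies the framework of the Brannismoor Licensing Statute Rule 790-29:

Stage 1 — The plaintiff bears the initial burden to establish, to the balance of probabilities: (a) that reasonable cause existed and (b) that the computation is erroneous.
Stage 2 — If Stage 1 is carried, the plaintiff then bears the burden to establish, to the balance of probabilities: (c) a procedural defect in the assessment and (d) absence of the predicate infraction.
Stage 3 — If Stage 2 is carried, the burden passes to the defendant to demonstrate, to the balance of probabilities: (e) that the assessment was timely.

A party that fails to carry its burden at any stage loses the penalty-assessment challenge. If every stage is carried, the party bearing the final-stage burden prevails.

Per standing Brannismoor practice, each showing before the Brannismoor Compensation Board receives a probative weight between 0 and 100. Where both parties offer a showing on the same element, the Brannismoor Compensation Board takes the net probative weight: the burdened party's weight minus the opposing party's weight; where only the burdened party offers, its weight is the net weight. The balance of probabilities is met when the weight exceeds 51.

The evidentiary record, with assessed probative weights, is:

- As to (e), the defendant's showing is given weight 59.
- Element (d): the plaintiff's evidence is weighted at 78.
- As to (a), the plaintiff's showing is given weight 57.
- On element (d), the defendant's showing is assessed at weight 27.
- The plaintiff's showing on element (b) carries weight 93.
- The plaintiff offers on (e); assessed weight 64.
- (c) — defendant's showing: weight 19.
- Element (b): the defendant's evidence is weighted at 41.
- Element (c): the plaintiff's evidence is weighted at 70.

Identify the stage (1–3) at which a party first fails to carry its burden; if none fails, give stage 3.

stage 2

Stage 1 — burden on plaintiff; standard: the balance of probabilities (weight exceeds 51).
    (a): 57 > 51 [met]
    (b): 93 − 41 = 52 > 51 [met]
  Stage 1 is satisfied; the plaintiff continues to bear the burden.
Stage 2 — burden on plaintiff; standard: the balance of probabilities (weight exceeds 51).
    (c): 70 − 19 = 51 ≤ 51 [not met]
    (d): 78 − 27 = 51 ≤ 51 [not met]
  The plaintiff does not carry Stage 2.
The analysis ends at Stage 2; the defendant prevails.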